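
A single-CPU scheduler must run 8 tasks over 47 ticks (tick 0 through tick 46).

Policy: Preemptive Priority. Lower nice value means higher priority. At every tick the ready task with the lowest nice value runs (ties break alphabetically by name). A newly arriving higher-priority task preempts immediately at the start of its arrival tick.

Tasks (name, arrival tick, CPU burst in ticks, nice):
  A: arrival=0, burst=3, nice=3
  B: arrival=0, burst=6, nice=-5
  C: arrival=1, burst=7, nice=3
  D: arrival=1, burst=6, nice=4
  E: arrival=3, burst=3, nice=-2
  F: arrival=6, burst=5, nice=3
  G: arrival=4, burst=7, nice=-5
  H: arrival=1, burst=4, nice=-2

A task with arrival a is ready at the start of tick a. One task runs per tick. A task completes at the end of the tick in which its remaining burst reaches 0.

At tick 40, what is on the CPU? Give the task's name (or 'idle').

running at tick 40 = D

t=0: ready={A,B} → run B
t=1: ready={A,B,C,D,H} → run B
t=2: ready={A,B,C,D,H} → run B
t=3: ready={A,B,C,D,E,H} → run B
t=4: ready={A,B,C,D,E,G,H} → run B
t=5: ready={A,B,C,D,E,G,H} → run B
t=6: ready={A,C,D,E,F,G,H} → run G
t=7: ready={A,C,D,E,F,G,H} → run G
t=8: ready={A,C,D,E,F,G,H} → run G
t=9: ready={A,C,D,E,F,G,H} → run G
t=10: ready={A,C,D,E,F,G,H} → run G
t=11: ready={A,C,D,E,F,G,H} → run G
t=12: ready={A,C,D,E,F,G,H} → run G
t=13: ready={A,C,D,E,F,H} → run E
t=14: ready={A,C,D,E,F,H} → run E
t=15: ready={A,C,D,E,F,H} → run E
t=16: ready={A,C,D,F,H} → run H
t=17: ready={A,C,D,F,H} → run H
t=18: ready={A,C,D,F,H} → run H
t=19: ready={A,C,D,F,H} → run H
t=20: ready={A,C,D,F} → run A
t=21: ready={A,C,D,F} → run A
t=22: ready={A,C,D,F} → run A
t=23: ready={C,D,F} → run C
t=24: ready={C,D,F} → run C
t=25: ready={C,D,F} → run C
t=26: ready={C,D,F} → run C
t=27: ready={C,D,F} → run C
t=28: ready={C,D,F} → run C
t=29: ready={C,D,F} → run C
t=30: ready={D,F} → run F
t=31: ready={D,F} → run F
t=32: ready={D,F} → run F
t=33: ready={D,F} → run F
t=34: ready={D,F} → run F
t=35: ready={D} → run D
t=36: ready={D} → run D
t=37: ready={D} → run D
t=38: ready={D} → run D
t=39: ready={D} → run D
t=40: ready={D} → run D
t=41: (idle)
t=42: (idle)
t=43: (idle)
t=44: (idle)
t=45: (idle)
t=46: (idle)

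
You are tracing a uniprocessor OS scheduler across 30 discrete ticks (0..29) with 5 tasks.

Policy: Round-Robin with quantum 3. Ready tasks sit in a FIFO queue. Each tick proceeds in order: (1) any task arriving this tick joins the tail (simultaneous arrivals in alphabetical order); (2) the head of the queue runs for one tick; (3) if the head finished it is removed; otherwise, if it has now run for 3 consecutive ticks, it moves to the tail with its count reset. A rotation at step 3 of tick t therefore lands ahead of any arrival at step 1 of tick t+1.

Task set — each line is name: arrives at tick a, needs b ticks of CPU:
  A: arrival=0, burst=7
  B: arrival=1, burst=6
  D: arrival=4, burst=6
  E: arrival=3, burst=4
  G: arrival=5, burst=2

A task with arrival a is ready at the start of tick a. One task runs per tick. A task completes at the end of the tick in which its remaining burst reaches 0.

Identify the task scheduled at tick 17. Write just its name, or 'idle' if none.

running at tick 17 = B

t=0: queue=[A] q_used=0 → run A
t=1: queue=[A,B] q_used=1 → run A
t=2: queue=[A,B] q_used=2 → run A
t=3: queue=[B,A,E] q_used=0 → run B
t=4: queue=[B,A,E,D] q_used=1 → run B
t=5: queue=[B,A,E,D,G] q_used=2 → run B
t=6: queue=[A,E,D,G,B] q_used=0 → run A
t=7: queue=[A,E,D,G,B] q_used=1 → run A
t=8: queue=[A,E,D,G,B] q_used=2 → run A
t=9: queue=[E,D,G,B,A] q_used=0 → run E
t=10: queue=[E,D,G,B,A] q_used=1 → run E
t=11: queue=[E,D,G,B,A] q_used=2 → run E
t=12: queue=[D,G,B,A,E] q_used=0 → run D
t=13: queue=[D,G,B,A,E] q_used=1 → run D
t=14: queue=[D,G,B,A,E] q_used=2 → run D
t=15: queue=[G,B,A,E,D] q_used=0 → run G
t=16: queue=[G,B,A,E,D] q_used=1 → run G
t=17: queue=[B,A,E,D] q_used=0 → run B
t=18: queue=[B,A,E,D] q_used=1 → run B
t=19: queue=[B,A,E,D] q_used=2 → run B
t=20: queue=[A,E,D] q_used=0 → run A
t=21: queue=[E,D] q_used=0 → run E
t=22: queue=[D] q_used=0 → run D
t=23: queue=[D] q_used=1 → run D
t=24: queue=[D] q_used=2 → run D
t=25: (idle)
t=26: (idle)
t=27: (idle)
t=28: (idle)
t=29: (idle)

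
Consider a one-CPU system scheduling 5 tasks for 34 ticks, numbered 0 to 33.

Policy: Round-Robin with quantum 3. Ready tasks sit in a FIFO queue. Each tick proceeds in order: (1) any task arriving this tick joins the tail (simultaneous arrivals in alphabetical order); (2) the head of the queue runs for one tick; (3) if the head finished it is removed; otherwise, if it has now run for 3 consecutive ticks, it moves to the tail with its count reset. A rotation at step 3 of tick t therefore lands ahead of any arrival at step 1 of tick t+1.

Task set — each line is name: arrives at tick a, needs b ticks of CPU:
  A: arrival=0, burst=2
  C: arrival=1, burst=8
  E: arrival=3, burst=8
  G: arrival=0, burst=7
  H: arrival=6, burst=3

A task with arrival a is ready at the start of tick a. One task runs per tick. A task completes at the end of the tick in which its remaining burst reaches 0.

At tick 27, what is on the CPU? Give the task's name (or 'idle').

running at tick 27 = E

t=0: queue=[A,G] q_used=0 → run A
t=1: queue=[A,G,C] q_used=1 → run A
t=2: queue=[G,C] q_used=0 → run G
t=3: queue=[G,C,E] q_used=1 → run G
t=4: queue=[G,C,E] q_used=2 → run G
t=5: queue=[C,E,G] q_used=0 → run C
t=6: queue=[C,E,G,H] q_used=1 → run C
t=7: queue=[C,E,G,H] q_used=2 → run C
t=8: queue=[E,G,H,C] q_used=0 → run E
t=9: queue=[E,G,H,C] q_used=1 → run E
t=10: queue=[E,G,H,C] q_used=2 → run E
t=11: queue=[G,H,C,E] q_used=0 → run G
t=12: queue=[G,H,C,E] q_used=1 → run G
t=13: queue=[G,H,C,E] q_used=2 → run G
t=14: queue=[H,C,E,G] q_used=0 → run H
t=15: queue=[H,C,E,G] q_used=1 → run H
t=16: queue=[H,C,E,G] q_used=2 → run H
t=17: queue=[C,E,G] q_used=0 → run C
t=18: queue=[C,E,G] q_used=1 → run C
t=19: queue=[C,E,G] q_used=2 → run C
t=20: queue=[E,G,C] q_used=0 → run E
t=21: queue=[E,G,C] q_used=1 → run E
t=22: queue=[E,G,C] q_used=2 → run E
t=23: queue=[G,C,E] q_used=0 → run G
t=24: queue=[C,E] q_used=0 → run C
t=25: queue=[C,E] q_used=1 → run C
t=26: queue=[E] q_used=0 → run E
t=27: queue=[E] q_used=1 → run E
t=28: (idle)
t=29: (idle)
t=30: (idle)
t=31: (idle)
t=32: (idle)
t=33: (idle)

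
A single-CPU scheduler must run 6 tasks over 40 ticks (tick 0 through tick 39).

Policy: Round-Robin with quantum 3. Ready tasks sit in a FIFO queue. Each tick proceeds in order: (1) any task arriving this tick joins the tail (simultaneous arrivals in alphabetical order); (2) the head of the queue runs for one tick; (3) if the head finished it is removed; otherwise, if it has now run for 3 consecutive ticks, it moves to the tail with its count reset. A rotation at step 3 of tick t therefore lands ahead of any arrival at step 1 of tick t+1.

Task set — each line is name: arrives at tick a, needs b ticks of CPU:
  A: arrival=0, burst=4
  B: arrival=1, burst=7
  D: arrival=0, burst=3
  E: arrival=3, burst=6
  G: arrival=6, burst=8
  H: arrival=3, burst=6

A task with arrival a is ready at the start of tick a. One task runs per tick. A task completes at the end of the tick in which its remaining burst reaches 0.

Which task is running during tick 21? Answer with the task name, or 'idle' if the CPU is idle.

running at tick 21 = B

t=0: queue=[A,D] q_used=0 → run A
t=1: queue=[A,D,B] q_used=1 → run A
t=2: queue=[A,D,B] q_used=2 → run A
t=3: queue=[D,B,A,E,H] q_used=0 → run D
t=4: queue=[D,B,A,E,H] q_used=1 → run D
t=5: queue=[D,B,A,E,H] q_used=2 → run D
t=6: queue=[B,A,E,H,G] q_used=0 → run B
t=7: queue=[B,A,E,H,G] q_used=1 → run B
t=8: queue=[B,A,E,H,G] q_used=2 → run B
t=9: queue=[A,E,H,G,B] q_used=0 → run A
t=10: queue=[E,H,G,B] q_used=0 → run E
t=11: queue=[E,H,G,B] q_used=1 → run E
t=12: queue=[E,H,G,B] q_used=2 → run E
t=13: queue=[H,G,B,E] q_used=0 → run H
t=14: queue=[H,G,B,E] q_used=1 → run H
t=15: queue=[H,G,B,E] q_used=2 → run H
t=16: queue=[G,B,E,H] q_used=0 → run G
t=17: queue=[G,B,E,H] q_used=1 → run G
t=18: queue=[G,B,E,H] q_used=2 → run G
t=19: queue=[B,E,H,G] q_used=0 → run B
t=20: queue=[B,E,H,G] q_used=1 → run B
t=21: queue=[B,E,H,G] q_used=2 → run B
t=22: queue=[E,H,G,B] q_used=0 → run E
t=23: queue=[E,H,G,B] q_used=1 → run E
t=24: queue=[E,H,G,B] q_used=2 → run E
t=25: queue=[H,G,B] q_used=0 → run H
t=26: queue=[H,G,B] q_used=1 → run H
t=27: queue=[H,G,B] q_used=2 → run H
t=28: queue=[G,B] q_used=0 → run G
t=29: queue=[G,B] q_used=1 → run G
t=30: queue=[G,B] q_used=2 → run G
t=31: queue=[B,G] q_used=0 → run B
t=32: queue=[G] q_used=0 → run G
t=33: queue=[G] q_used=1 → run G
t=34: (idle)
t=35: (idle)
t=36: (idle)
t=37: (idle)
t=38: (idle)
t=39: (idle)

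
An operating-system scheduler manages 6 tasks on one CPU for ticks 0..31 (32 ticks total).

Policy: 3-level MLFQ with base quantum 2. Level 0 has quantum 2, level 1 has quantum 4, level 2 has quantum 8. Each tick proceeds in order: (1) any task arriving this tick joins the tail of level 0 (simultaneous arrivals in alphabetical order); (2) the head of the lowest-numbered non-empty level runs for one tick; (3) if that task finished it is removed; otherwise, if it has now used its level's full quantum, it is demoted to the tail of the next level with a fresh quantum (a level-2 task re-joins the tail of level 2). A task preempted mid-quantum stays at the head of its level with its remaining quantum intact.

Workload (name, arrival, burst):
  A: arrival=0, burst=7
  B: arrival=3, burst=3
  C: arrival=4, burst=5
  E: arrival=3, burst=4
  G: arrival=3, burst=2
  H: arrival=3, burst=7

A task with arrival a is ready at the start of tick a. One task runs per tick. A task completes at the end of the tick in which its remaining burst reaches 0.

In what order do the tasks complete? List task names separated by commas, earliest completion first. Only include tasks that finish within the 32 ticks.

t=0: L0/L1/L2 = A/-/- → run A
t=1: L0/L1/L2 = A/-/- → run A
t=2: L0/L1/L2 = -/A/- → run A
t=3: L0/L1/L2 = BEGH/A/- → run B
t=4: L0/L1/L2 = BEGHC/A/- → run B
t=5: L0/L1/L2 = EGHC/AB/- → run E
t=6: L0/L1/L2 = EGHC/AB/- → run E
t=7: L0/L1/L2 = GHC/ABE/- → run G
t=8: L0/L1/L2 = GHC/ABE/- → run G
t=9: L0/L1/L2 = HC/ABE/- → run H
t=10: L0/L1/L2 = HC/ABE/- → run H
t=11: L0/L1/L2 = C/ABEH/- → run C
t=12: L0/L1/L2 = C/ABEH/- → run C
t=13: L0/L1/L2 = -/ABEHC/- → run A
t=14: L0/L1/L2 = -/ABEHC/- → run A
t=15: L0/L1/L2 = -/ABEHC/- → run A
t=16: L0/L1/L2 = -/BEHC/A → run B
t=17: L0/L1/L2 = -/EHC/A → run E
t=18: L0/L1/L2 = -/EHC/A → run E
t=19: L0/L1/L2 = -/HC/A → run H
t=20: L0/L1/L2 = -/HC/A → run H
t=21: L0/L1/L2 = -/HC/A → run H
t=22: L0/L1/L2 = -/HC/A → run H
t=23: L0/L1/L2 = -/C/AH → run C
t=24: L0/L1/L2 = -/C/AH → run C
t=25: L0/L1/L2 = -/C/AH → run C
t=26: L0/L1/L2 = -/-/AH → run A
t=27: L0/L1/L2 = -/-/H → run H
t=28: (idle)
t=29: (idle)
t=30: (idle)
t=31: (idle)

completion order = G, B, E, C, A, H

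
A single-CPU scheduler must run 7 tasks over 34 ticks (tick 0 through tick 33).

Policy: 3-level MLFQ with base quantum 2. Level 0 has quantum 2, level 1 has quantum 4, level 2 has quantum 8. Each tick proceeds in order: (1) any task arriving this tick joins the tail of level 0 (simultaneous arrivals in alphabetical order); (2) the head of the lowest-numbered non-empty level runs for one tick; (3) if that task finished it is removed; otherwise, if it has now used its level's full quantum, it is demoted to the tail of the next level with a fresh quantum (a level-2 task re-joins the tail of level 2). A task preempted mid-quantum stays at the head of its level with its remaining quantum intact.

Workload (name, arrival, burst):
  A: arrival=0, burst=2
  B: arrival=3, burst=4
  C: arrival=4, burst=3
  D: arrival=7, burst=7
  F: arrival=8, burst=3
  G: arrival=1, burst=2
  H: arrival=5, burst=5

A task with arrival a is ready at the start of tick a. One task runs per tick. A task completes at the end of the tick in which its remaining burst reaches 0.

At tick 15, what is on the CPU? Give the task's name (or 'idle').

running at tick 15 = B

t=0: L0/L1/L2 = A/-/- → run A
t=1: L0/L1/L2 = AG/-/- → run A
t=2: L0/L1/L2 = G/-/- → run G
t=3: L0/L1/L2 = GB/-/- → run G
t=4: L0/L1/L2 = BC/-/- → run B
t=5: L0/L1/L2 = BCH/-/- → run B
t=6: L0/L1/L2 = CH/B/- → run C
t=7: L0/L1/L2 = CHD/B/- → run C
t=8: L0/L1/L2 = HDF/BC/- → run H
t=9: L0/L1/L2 = HDF/BC/- → run H
t=10: L0/L1/L2 = DF/BCH/- → run D
t=11: L0/L1/L2 = DF/BCH/- → run D
t=12: L0/L1/L2 = F/BCHD/- → run F
t=13: L0/L1/L2 = F/BCHD/- → run F
t=14: L0/L1/L2 = -/BCHDF/- → run B
t=15: L0/L1/L2 = -/BCHDF/- → run B
t=16: L0/L1/L2 = -/CHDF/- → run C
t=17: L0/L1/L2 = -/HDF/- → run H
t=18: L0/L1/L2 = -/HDF/- → run H
t=19: L0/L1/L2 = -/HDF/- → run H
t=20: L0/L1/L2 = -/DF/- → run D
t=21: L0/L1/L2 = -/DF/- → run D
t=22: L0/L1/L2 = -/DF/- → run D
t=23: L0/L1/L2 = -/DF/- → run D
t=24: L0/L1/L2 = -/F/D → run F
t=25: L0/L1/L2 = -/-/D → run D
t=26: (idle)
t=27: (idle)
t=28: (idle)
t=29: (idle)
t=30: (idle)
t=31: (idle)
t=32: (idle)
t=33: (idle)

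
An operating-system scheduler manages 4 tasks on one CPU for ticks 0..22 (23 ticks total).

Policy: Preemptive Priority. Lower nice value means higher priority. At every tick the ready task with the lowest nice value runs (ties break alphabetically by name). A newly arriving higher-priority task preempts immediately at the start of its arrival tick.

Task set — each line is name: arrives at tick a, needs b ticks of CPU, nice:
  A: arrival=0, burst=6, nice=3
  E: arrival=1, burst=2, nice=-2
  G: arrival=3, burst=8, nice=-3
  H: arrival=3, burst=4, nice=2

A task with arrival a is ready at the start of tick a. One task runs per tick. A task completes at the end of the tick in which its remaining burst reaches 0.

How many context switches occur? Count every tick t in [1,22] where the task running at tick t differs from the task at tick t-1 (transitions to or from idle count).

context switches = 5

t=0: ready={A} → run A
t=1: ready={A,E} → run E
t=2: ready={A,E} → run E
t=3: ready={A,G,H} → run G
t=4: ready={A,G,H} → run G
t=5: ready={A,G,H} → run G
t=6: ready={A,G,H} → run G
t=7: ready={A,G,H} → run G
t=8: ready={A,G,H} → run G
t=9: ready={A,G,H} → run G
t=10: ready={A,G,H} → run G
t=11: ready={A,H} → run H
t=12: ready={A,H} → run H
t=13: ready={A,H} → run H
t=14: ready={A,H} → run H
t=15: ready={A} → run A
t=16: ready={A} → run A
t=17: ready={A} → run A
t=18: ready={A} → run A
t=19: ready={A} → run A
t=20: (idle)
t=21: (idle)
t=22: (idle)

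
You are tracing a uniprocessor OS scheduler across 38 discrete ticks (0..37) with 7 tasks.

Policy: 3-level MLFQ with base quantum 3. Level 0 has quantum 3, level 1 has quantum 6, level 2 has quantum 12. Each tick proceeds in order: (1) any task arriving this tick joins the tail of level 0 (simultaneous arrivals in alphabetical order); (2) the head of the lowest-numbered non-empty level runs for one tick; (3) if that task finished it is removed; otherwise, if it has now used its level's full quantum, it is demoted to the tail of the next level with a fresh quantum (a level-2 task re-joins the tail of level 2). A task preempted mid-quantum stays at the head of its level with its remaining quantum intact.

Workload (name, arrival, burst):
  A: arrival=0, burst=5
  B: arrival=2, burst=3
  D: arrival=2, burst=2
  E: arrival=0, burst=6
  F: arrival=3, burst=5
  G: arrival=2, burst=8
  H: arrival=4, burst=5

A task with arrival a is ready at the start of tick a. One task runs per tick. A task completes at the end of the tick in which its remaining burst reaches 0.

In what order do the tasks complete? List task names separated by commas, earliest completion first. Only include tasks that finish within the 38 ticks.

t=0: L0/L1/L2 = AE/-/- → run A
t=1: L0/L1/L2 = AE/-/- → run A
t=2: L0/L1/L2 = AEBDG/-/- → run A
t=3: L0/L1/L2 = EBDGF/A/- → run E
t=4: L0/L1/L2 = EBDGFH/A/- → run E
t=5: L0/L1/L2 = EBDGFH/A/- → run E
t=6: L0/L1/L2 = BDGFH/AE/- → run B
t=7: L0/L1/L2 = BDGFH/AE/- → run B
t=8: L0/L1/L2 = BDGFH/AE/- → run B
t=9: L0/L1/L2 = DGFH/AE/- → run D
t=10: L0/L1/L2 = DGFH/AE/- → run D
t=11: L0/L1/L2 = GFH/AE/- → run G
t=12: L0/L1/L2 = GFH/AE/- → run G
t=13: L0/L1/L2 = GFH/AE/- → run G
t=14: L0/L1/L2 = FH/AEG/- → run F
t=15: L0/L1/L2 = FH/AEG/- → run F
t=16: L0/L1/L2 = FH/AEG/- → run F
t=17: L0/L1/L2 = H/AEGF/- → run H
t=18: L0/L1/L2 = H/AEGF/- → run H
t=19: L0/L1/L2 = H/AEGF/- → run H
t=20: L0/L1/L2 = -/AEGFH/- → run A
t=21: L0/L1/L2 = -/AEGFH/- → run A
t=22: L0/L1/L2 = -/EGFH/- → run E
t=23: L0/L1/L2 = -/EGFH/- → run E
t=24: L0/L1/L2 = -/EGFH/- → run E
t=25: L0/L1/L2 = -/GFH/- → run G
t=26: L0/L1/L2 = -/GFH/- → run G
t=27: L0/L1/L2 = -/GFH/- → run G
t=28: L0/L1/L2 = -/GFH/- → run G
t=29: L0/L1/L2 = -/GFH/- → run G
t=30: L0/L1/L2 = -/FH/- → run F
t=31: L0/L1/L2 = -/FH/- → run F
t=32: L0/L1/L2 = -/H/- → run H
t=33: L0/L1/L2 = -/H/- → run H
t=34: (idle)
t=35: (idle)
t=36: (idle)
t=37: (idle)

completion order = B, D, A, E, G, F, H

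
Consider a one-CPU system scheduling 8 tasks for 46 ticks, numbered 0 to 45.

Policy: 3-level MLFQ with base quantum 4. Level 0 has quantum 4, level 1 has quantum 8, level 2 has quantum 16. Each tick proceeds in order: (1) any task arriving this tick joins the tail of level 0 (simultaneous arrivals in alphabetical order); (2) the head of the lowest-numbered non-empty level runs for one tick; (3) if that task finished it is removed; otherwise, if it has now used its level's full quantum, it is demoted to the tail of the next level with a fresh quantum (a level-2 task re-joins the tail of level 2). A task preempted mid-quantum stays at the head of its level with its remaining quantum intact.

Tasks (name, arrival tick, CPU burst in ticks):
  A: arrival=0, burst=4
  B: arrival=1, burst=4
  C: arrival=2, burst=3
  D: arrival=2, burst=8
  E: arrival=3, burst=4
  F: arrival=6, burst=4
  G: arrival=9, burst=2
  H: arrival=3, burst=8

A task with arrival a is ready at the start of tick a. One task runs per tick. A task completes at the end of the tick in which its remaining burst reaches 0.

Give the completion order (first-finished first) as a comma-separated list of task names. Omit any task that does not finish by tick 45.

t=0: L0/L1/L2 = A/-/- → run A
t=1: L0/L1/L2 = AB/-/- → run A
t=2: L0/L1/L2 = ABCD/-/- → run A
t=3: L0/L1/L2 = ABCDEH/-/- → run A
t=4: L0/L1/L2 = BCDEH/-/- → run B
t=5: L0/L1/L2 = BCDEH/-/- → run B
t=6: L0/L1/L2 = BCDEHF/-/- → run B
t=7: L0/L1/L2 = BCDEHF/-/- → run B
t=8: L0/L1/L2 = CDEHF/-/- → run C
t=9: L0/L1/L2 = CDEHFG/-/- → run C
t=10: L0/L1/L2 = CDEHFG/-/- → run C
t=11: L0/L1/L2 = DEHFG/-/- → run D
t=12: L0/L1/L2 = DEHFG/-/- → run D
t=13: L0/L1/L2 = DEHFG/-/- → run D
t=14: L0/L1/L2 = DEHFG/-/- → run D
t=15: L0/L1/L2 = EHFG/D/- → run E
t=16: L0/L1/L2 = EHFG/D/- → run E
t=17: L0/L1/L2 = EHFG/D/- → run E
t=18: L0/L1/L2 = EHFG/D/- → run E
t=19: L0/L1/L2 = HFG/D/- → run H
t=20: L0/L1/L2 = HFG/D/- → run H
t=21: L0/L1/L2 = HFG/D/- → run H
t=22: L0/L1/L2 = HFG/D/- → run H
t=23: L0/L1/L2 = FG/DH/- → run F
t=24: L0/L1/L2 = FG/DH/- → run F
t=25: L0/L1/L2 = FG/DH/- → run F
t=26: L0/L1/L2 = FG/DH/- → run F
t=27: L0/L1/L2 = G/DH/- → run G
t=28: L0/L1/L2 = G/DH/- → run G
t=29: L0/L1/L2 = -/DH/- → run D
t=30: L0/L1/L2 = -/DH/- → run D
t=31: L0/L1/L2 = -/DH/- → run D
t=32: L0/L1/L2 = -/DH/- → run D
t=33: L0/L1/L2 = -/H/- → run H
t=34: L0/L1/L2 = -/H/- → run H
t=35: L0/L1/L2 = -/H/- → run H
t=36: L0/L1/L2 = -/H/- → run H
t=37: (idle)
t=38: (idle)
t=39: (idle)
t=40: (idle)
t=41: (idle)
t=42: (idle)
t=43: (idle)
t=44: (idle)
t=45: (idle)

completion order = A, B, C, E, F, G, D, H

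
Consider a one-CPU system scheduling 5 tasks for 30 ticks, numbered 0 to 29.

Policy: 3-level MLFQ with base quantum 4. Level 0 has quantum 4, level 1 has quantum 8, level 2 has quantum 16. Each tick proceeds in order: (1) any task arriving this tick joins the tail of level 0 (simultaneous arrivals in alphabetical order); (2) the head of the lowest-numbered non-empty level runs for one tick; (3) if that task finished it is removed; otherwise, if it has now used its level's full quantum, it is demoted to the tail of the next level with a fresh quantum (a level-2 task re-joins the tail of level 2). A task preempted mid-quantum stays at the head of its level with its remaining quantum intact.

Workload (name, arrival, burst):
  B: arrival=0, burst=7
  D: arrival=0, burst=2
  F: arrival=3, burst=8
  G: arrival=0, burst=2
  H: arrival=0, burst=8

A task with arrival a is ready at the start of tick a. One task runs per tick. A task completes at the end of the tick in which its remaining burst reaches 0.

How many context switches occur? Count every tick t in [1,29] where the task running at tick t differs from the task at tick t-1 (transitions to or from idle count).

t=0: L0/L1/L2 = BDGH/-/- → run B
t=1: L0/L1/L2 = BDGH/-/- → run B
t=2: L0/L1/L2 = BDGH/-/- → run B
t=3: L0/L1/L2 = BDGHF/-/- → run B
t=4: L0/L1/L2 = DGHF/B/- → run D
t=5: L0/L1/L2 = DGHF/B/- → run D
t=6: L0/L1/L2 = GHF/B/- → run G
t=7: L0/L1/L2 = GHF/B/- → run G
t=8: L0/L1/L2 = HF/B/- → run H
t=9: L0/L1/L2 = HF/B/- → run H
t=10: L0/L1/L2 = HF/B/- → run H
t=11: L0/L1/L2 = HF/B/- → run H
t=12: L0/L1/L2 = F/BH/- → run F
t=13: L0/L1/L2 = F/BH/- → run F
t=14: L0/L1/L2 = F/BH/- → run F
t=15: L0/L1/L2 = F/BH/- → run F
t=16: L0/L1/L2 = -/BHF/- → run B
t=17: L0/L1/L2 = -/BHF/- → run B
t=18: L0/L1/L2 = -/BHF/- → run B
t=19: L0/L1/L2 = -/HF/- → run H
t=20: L0/L1/L2 = -/HF/- → run H
t=21: L0/L1/L2 = -/HF/- → run H
t=22: L0/L1/L2 = -/HF/- → run H
t=23: L0/L1/L2 = -/F/- → run F
t=24: L0/L1/L2 = -/F/- → run F
t=25: L0/L1/L2 = -/F/- → run F
t=26: L0/L1/L2 = -/F/- → run F
t=27: (idle)
t=28: (idle)
t=29: (idle)

context switches = 8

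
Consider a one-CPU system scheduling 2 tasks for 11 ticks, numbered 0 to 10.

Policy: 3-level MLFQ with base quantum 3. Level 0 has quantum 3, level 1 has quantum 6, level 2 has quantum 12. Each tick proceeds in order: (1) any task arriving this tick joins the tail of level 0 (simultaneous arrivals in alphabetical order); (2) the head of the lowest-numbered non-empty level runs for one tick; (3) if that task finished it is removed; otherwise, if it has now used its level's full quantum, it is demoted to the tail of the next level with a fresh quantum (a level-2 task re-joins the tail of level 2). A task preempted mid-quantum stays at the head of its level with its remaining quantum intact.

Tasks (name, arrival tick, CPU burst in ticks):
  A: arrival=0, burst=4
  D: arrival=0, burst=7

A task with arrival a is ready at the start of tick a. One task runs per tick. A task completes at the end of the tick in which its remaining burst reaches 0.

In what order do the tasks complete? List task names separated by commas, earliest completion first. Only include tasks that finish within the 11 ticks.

t=0: L0/L1/L2 = AD/-/- → run A
t=1: L0/L1/L2 = AD/-/- → run A
t=2: L0/L1/L2 = AD/-/- → run A
t=3: L0/L1/L2 = D/A/- → run D
t=4: L0/L1/L2 = D/A/- → run D
t=5: L0/L1/L2 = D/A/- → run D
t=6: L0/L1/L2 = -/AD/- → run A
t=7: L0/L1/L2 = -/D/- → run D
t=8: L0/L1/L2 = -/D/- → run D
t=9: L0/L1/L2 = -/D/- → run D
t=10: L0/L1/L2 = -/D/- → run D

completion order = A, D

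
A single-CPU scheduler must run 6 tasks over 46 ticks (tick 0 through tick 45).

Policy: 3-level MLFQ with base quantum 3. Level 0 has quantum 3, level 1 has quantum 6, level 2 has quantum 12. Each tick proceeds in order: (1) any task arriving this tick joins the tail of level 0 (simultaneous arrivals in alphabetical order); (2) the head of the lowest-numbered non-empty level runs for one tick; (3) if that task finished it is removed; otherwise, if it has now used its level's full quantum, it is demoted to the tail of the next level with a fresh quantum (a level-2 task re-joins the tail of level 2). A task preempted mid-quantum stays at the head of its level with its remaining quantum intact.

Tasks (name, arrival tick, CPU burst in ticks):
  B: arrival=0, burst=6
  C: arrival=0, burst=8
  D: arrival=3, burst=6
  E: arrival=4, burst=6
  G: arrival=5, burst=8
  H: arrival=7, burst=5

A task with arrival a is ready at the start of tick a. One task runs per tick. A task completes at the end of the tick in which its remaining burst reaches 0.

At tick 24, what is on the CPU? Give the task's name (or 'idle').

running at tick 24 = C

t=0: L0/L1/L2 = BC/-/- → run B
t=1: L0/L1/L2 = BC/-/- → run B
t=2: L0/L1/L2 = BC/-/- → run B
t=3: L0/L1/L2 = CD/B/- → run C
t=4: L0/L1/L2 = CDE/B/- → run C
t=5: L0/L1/L2 = CDEG/B/- → run C
t=6: L0/L1/L2 = DEG/BC/- → run D
t=7: L0/L1/L2 = DEGH/BC/- → run D
t=8: L0/L1/L2 = DEGH/BC/- → run D
t=9: L0/L1/L2 = EGH/BCD/- → run E
t=10: L0/L1/L2 = EGH/BCD/- → run E
t=11: L0/L1/L2 = EGH/BCD/- → run E
t=12: L0/L1/L2 = GH/BCDE/- → run G
t=13: L0/L1/L2 = GH/BCDE/- → run G
t=14: L0/L1/L2 = GH/BCDE/- → run G
t=15: L0/L1/L2 = H/BCDEG/- → run H
t=16: L0/L1/L2 = H/BCDEG/- → run H
t=17: L0/L1/L2 = H/BCDEG/- → run H
t=18: L0/L1/L2 = -/BCDEGH/- → run B
t=19: L0/L1/L2 = -/BCDEGH/- → run B
t=20: L0/L1/L2 = -/BCDEGH/- → run B
t=21: L0/L1/L2 = -/CDEGH/- → run C
t=22: L0/L1/L2 = -/CDEGH/- → run C
t=23: L0/L1/L2 = -/CDEGH/- → run C
t=24: L0/L1/L2 = -/CDEGH/- → run C
t=25: L0/L1/L2 = -/CDEGH/- → run C
t=26: L0/L1/L2 = -/DEGH/- → run D
t=27: L0/L1/L2 = -/DEGH/- → run D
t=28: L0/L1/L2 = -/DEGH/- → run D
t=29: L0/L1/L2 = -/EGH/- → run E
t=30: L0/L1/L2 = -/EGH/- → run E
t=31: L0/L1/L2 = -/EGH/- → run E
t=32: L0/L1/L2 = -/GH/- → run G
t=33: L0/L1/L2 = -/GH/- → run G
t=34: L0/L1/L2 = -/GH/- → run G
t=35: L0/L1/L2 = -/GH/- → run G
t=36: L0/L1/L2 = -/GH/- → run G
t=37: L0/L1/L2 = -/H/- → run H
t=38: L0/L1/L2 = -/H/- → run H
t=39: (idle)
t=40: (idle)
t=41: (idle)
t=42: (idle)
t=43: (idle)
t=44: (idle)
t=45: (idle)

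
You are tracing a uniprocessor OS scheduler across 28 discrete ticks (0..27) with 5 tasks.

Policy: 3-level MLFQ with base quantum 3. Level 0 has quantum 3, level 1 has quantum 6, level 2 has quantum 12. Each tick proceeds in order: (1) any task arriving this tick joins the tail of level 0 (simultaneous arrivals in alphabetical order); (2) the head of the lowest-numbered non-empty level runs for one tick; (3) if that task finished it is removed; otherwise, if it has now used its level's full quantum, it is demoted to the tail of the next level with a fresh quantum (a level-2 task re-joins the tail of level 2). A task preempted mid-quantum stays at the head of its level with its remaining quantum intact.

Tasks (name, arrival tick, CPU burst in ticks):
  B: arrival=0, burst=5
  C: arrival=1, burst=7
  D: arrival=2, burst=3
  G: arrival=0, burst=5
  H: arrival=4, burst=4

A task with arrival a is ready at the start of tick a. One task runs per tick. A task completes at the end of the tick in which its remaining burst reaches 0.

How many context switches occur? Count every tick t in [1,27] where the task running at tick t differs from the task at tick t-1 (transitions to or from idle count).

t=0: L0/L1/L2 = BG/-/- → run B
t=1: L0/L1/L2 = BGC/-/- → run B
t=2: L0/L1/L2 = BGCD/-/- → run B
t=3: L0/L1/L2 = GCD/B/- → run G
t=4: L0/L1/L2 = GCDH/B/- → run G
t=5: L0/L1/L2 = GCDH/B/- → run G
t=6: L0/L1/L2 = CDH/BG/- → run C
t=7: L0/L1/L2 = CDH/BG/- → run C
t=8: L0/L1/L2 = CDH/BG/- → run C
t=9: L0/L1/L2 = DH/BGC/- → run D
t=10: L0/L1/L2 = DH/BGC/- → run D
t=11: L0/L1/L2 = DH/BGC/- → run D
t=12: L0/L1/L2 = H/BGC/- → run H
t=13: L0/L1/L2 = H/BGC/- → run H
t=14: L0/L1/L2 = H/BGC/- → run H
t=15: L0/L1/L2 = -/BGCH/- → run B
t=16: L0/L1/L2 = -/BGCH/- → run B
t=17: L0/L1/L2 = -/GCH/- → run G
t=18: L0/L1/L2 = -/GCH/- → run G
t=19: L0/L1/L2 = -/CH/- → run C
t=20: L0/L1/L2 = -/CH/- → run C
t=21: L0/L1/L2 = -/CH/- → run C
t=22: L0/L1/L2 = -/CH/- → run C
t=23: L0/L1/L2 = -/H/- → run H
t=24: (idle)
t=25: (idle)
t=26: (idle)
t=27: (idle)

context switches = 9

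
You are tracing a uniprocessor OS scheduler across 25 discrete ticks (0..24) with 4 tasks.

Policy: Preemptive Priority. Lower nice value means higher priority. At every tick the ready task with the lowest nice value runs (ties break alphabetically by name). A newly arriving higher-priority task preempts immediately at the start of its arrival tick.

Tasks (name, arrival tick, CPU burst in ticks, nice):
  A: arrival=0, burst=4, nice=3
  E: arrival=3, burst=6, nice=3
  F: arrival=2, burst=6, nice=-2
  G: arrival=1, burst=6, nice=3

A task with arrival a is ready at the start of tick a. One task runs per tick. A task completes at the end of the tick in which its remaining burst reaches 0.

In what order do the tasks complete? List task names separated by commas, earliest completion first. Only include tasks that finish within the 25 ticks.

t=0: ready={A} → run A
t=1: ready={A,G} → run A
t=2: ready={A,F,G} → run F
t=3: ready={A,E,F,G} → run F
t=4: ready={A,E,F,G} → run F
t=5: ready={A,E,F,G} → run F
t=6: ready={A,E,F,G} → run F
t=7: ready={A,E,F,G} → run F
t=8: ready={A,E,G} → run A
t=9: ready={A,E,G} → run A
t=10: ready={E,G} → run E
t=11: ready={E,G} → run E
t=12: ready={E,G} → run E
t=13: ready={E,G} → run E
t=14: ready={E,G} → run E
t=15: ready={E,G} → run E
t=16: ready={G} → run G
t=17: ready={G} → run G
t=18: ready={G} → run G
t=19: ready={G} → run G
t=20: ready={G} → run G
t=21: ready={G} → run G
t=22: (idle)
t=23: (idle)
t=24: (idle)

completion order = F, A, E, G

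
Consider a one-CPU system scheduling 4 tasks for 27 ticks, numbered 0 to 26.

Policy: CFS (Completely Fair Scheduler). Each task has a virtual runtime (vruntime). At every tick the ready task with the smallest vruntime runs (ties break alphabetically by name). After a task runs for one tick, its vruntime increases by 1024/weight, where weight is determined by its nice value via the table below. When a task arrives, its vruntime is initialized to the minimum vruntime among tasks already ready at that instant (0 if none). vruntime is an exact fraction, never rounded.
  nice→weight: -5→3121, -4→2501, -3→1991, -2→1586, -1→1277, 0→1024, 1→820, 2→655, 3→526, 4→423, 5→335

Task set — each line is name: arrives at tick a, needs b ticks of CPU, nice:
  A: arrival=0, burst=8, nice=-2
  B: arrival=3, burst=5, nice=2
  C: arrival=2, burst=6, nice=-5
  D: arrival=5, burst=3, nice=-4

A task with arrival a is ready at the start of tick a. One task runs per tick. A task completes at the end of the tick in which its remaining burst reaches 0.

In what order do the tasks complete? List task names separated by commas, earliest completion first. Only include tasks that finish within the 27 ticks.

t=0: vr[A=0] → run A
t=1: vr[A=512/793] → run A
t=2: vr[A=1024/793 C=1024/793] → run A
t=3: vr[A=1536/793 B=1024/793 C=1024/793] → run B
t=4: vr[A=1536/793 B=1482752/519415 C=1024/793] → run C
t=5: vr[A=1536/793 B=1482752/519415 C=4007936/2474953 D=4007936/2474953] → run C
t=6: vr[A=1536/793 B=1482752/519415 C=4819968/2474953 D=4007936/2474953] → run D
t=7: vr[A=1536/793 B=1482752/519415 C=4819968/2474953 D=205872128/101473073] → run A
t=8: vr[A=2048/793 B=1482752/519415 C=4819968/2474953 D=205872128/101473073] → run C
t=9: vr[A=2048/793 B=1482752/519415 C=5632000/2474953 D=205872128/101473073] → run D
t=10: vr[A=2048/793 B=1482752/519415 C=5632000/2474953 D=247418880/101473073] → run C
t=11: vr[A=2048/793 B=1482752/519415 C=6444032/2474953 D=247418880/101473073] → run D
t=12: vr[A=2048/793 B=1482752/519415 C=6444032/2474953] → run A
t=13: vr[A=2560/793 B=1482752/519415 C=6444032/2474953] → run C
t=14: vr[A=2560/793 B=1482752/519415 C=7256064/2474953] → run B
t=15: vr[A=2560/793 B=2294784/519415 C=7256064/2474953] → run C
t=16: vr[A=2560/793 B=2294784/519415] → run A
t=17: vr[A=3072/793 B=2294784/519415] → run A
t=18: vr[A=3584/793 B=2294784/519415] → run B
t=19: vr[A=3584/793 B=3106816/519415] → run A
t=20: vr[B=3106816/519415] → run B
t=21: vr[B=3918848/519415] → run B
t=22: (idle)
t=23: (idle)
t=24: (idle)
t=25: (idle)
t=26: (idle)

completion order = D, C, A, B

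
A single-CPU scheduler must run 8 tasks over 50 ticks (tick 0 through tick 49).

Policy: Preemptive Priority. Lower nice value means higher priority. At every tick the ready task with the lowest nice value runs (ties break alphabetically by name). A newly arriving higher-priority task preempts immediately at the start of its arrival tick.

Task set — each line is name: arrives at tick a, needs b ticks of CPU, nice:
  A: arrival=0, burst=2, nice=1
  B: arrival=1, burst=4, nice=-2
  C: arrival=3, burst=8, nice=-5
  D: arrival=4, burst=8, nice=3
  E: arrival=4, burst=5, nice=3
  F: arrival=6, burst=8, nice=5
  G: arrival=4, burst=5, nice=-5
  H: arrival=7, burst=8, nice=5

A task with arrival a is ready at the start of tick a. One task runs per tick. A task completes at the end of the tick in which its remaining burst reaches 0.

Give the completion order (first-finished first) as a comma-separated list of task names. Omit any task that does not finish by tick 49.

t=0: ready={A} → run A
t=1: ready={A,B} → run B
t=2: ready={A,B} → run B
t=3: ready={A,B,C} → run C
t=4: ready={A,B,C,D,E,G} → run C
t=5: ready={A,B,C,D,E,G} → run C
t=6: ready={A,B,C,D,E,F,G} → run C
t=7: ready={A,B,C,D,E,F,G,H} → run C
t=8: ready={A,B,C,D,E,F,G,H} → run C
t=9: ready={A,B,C,D,E,F,G,H} → run C
t=10: ready={A,B,C,D,E,F,G,H} → run C
t=11: ready={A,B,D,E,F,G,H} → run G
t=12: ready={A,B,D,E,F,G,H} → run G
t=13: ready={A,B,D,E,F,G,H} → run G
t=14: ready={A,B,D,E,F,G,H} → run G
t=15: ready={A,B,D,E,F,G,H} → run G
t=16: ready={A,B,D,E,F,H} → run B
t=17: ready={A,B,D,E,F,H} → run B
t=18: ready={A,D,E,F,H} → run A
t=19: ready={D,E,F,H} → run D
t=20: ready={D,E,F,H} → run D
t=21: ready={D,E,F,H} → run D
t=22: ready={D,E,F,H} → run D
t=23: ready={D,E,F,H} → run D
t=24: ready={D,E,F,H} → run D
t=25: ready={D,E,F,H} → run D
t=26: ready={D,E,F,H} → run D
t=27: ready={E,F,H} → run E
t=28: ready={E,F,H} → run E
t=29: ready={E,F,H} → run E
t=30: ready={E,F,H} → run E
t=31: ready={E,F,H} → run E
t=32: ready={F,H} → run F
t=33: ready={F,H} → run F
t=34: ready={F,H} → run F
t=35: ready={F,H} → run F
t=36: ready={F,H} → run F
t=37: ready={F,H} → run F
t=38: ready={F,H} → run F
t=39: ready={F,H} → run F
t=40: ready={H} → run H
t=41: ready={H} → run H
t=42: ready={H} → run H
t=43: ready={H} → run H
t=44: ready={H} → run H
t=45: ready={H} → run H
t=46: ready={H} → run H
t=47: ready={H} → run H
t=48: (idle)
t=49: (idle)

completion order = C, G, B, A, D, E, F, H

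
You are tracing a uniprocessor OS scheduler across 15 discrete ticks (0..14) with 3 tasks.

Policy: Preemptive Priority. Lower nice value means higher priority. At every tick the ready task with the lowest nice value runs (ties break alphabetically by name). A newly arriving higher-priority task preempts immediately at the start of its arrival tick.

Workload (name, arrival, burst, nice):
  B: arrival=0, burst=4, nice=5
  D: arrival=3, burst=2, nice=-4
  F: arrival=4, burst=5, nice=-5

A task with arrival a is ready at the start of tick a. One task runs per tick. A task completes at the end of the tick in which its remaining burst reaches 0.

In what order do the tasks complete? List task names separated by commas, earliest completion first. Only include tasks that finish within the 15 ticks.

completion order = F, D, B

t=0: ready={B} → run B
t=1: ready={B} → run B
t=2: ready={B} → run B
t=3: ready={B,D} → run D
t=4: ready={B,D,F} → run F
t=5: ready={B,D,F} → run F
t=6: ready={B,D,F} → run F
t=7: ready={B,D,F} → run F
t=8: ready={B,D,F} → run F
t=9: ready={B,D} → run D
t=10: ready={B} → run B
t=11: (idle)
t=12: (idle)
t=13: (idle)
t=14: (idle)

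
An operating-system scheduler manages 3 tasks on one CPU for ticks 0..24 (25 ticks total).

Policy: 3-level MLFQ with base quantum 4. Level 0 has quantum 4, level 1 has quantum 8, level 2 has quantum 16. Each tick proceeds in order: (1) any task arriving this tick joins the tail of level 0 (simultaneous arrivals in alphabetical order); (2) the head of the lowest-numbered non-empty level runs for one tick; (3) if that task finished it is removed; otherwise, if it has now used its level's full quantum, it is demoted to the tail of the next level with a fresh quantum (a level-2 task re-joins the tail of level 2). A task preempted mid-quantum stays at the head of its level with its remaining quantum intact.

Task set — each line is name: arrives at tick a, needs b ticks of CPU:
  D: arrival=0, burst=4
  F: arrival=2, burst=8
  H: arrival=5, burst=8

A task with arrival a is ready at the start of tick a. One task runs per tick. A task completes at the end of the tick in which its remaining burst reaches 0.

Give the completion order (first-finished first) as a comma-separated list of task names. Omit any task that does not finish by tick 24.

t=0: L0/L1/L2 = D/-/- → run D
t=1: L0/L1/L2 = D/-/- → run D
t=2: L0/L1/L2 = DF/-/- → run D
t=3: L0/L1/L2 = DF/-/- → run D
t=4: L0/L1/L2 = F/-/- → run F
t=5: L0/L1/L2 = FH/-/- → run F
t=6: L0/L1/L2 = FH/-/- → run F
t=7: L0/L1/L2 = FH/-/- → run F
t=8: L0/L1/L2 = H/F/- → run H
t=9: L0/L1/L2 = H/F/- → run H
t=10: L0/L1/L2 = H/F/- → run H
t=11: L0/L1/L2 = H/F/- → run H
t=12: L0/L1/L2 = -/FH/- → run F
t=13: L0/L1/L2 = -/FH/- → run F
t=14: L0/L1/L2 = -/FH/- → run F
t=15: L0/L1/L2 = -/FH/- → run F
t=16: L0/L1/L2 = -/H/- → run H
t=17: L0/L1/L2 = -/H/- → run H
t=18: L0/L1/L2 = -/H/- → run H
t=19: L0/L1/L2 = -/H/- → run H
t=20: (idle)
t=21: (idle)
t=22: (idle)
t=23: (idle)
t=24: (idle)

completion order = D, F, H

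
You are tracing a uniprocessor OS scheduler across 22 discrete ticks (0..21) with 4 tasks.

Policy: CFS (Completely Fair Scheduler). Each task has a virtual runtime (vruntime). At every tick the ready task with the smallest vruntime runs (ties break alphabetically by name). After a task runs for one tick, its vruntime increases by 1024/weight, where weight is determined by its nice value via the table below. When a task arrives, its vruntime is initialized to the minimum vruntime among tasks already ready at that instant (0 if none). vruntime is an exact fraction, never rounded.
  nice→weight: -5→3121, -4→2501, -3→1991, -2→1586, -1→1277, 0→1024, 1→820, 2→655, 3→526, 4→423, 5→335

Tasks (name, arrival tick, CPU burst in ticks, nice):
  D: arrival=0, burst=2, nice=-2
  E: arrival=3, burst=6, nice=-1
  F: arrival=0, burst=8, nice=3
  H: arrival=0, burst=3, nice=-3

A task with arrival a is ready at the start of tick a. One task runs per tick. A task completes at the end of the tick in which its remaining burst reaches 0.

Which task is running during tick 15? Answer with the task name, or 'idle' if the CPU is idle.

running at tick 15 = F

t=0: vr[D=0 F=0 H=0] → run D
t=1: vr[D=512/793 F=0 H=0] → run F
t=2: vr[D=512/793 F=512/263 H=0] → run H
t=3: vr[D=512/793 E=1024/1991 F=512/263 H=1024/1991] → run E
t=4: vr[D=512/793 E=3346432/2542507 F=512/263 H=1024/1991] → run H
t=5: vr[D=512/793 E=3346432/2542507 F=512/263 H=2048/1991] → run D
t=6: vr[E=3346432/2542507 F=512/263 H=2048/1991] → run H
t=7: vr[E=3346432/2542507 F=512/263] → run E
t=8: vr[E=5385216/2542507 F=512/263] → run F
t=9: vr[E=5385216/2542507 F=1024/263] → run E
t=10: vr[E=7424000/2542507 F=1024/263] → run E
t=11: vr[E=9462784/2542507 F=1024/263] → run E
t=12: vr[E=11501568/2542507 F=1024/263] → run F
t=13: vr[E=11501568/2542507 F=1536/263] → run E
t=14: vr[F=1536/263] → run F
t=15: vr[F=2048/263] → run F
t=16: vr[F=2560/263] → run F
t=17: vr[F=3072/263] → run F
t=18: vr[F=3584/263] → run F
t=19: (idle)
t=20: (idle)
t=21: (idle)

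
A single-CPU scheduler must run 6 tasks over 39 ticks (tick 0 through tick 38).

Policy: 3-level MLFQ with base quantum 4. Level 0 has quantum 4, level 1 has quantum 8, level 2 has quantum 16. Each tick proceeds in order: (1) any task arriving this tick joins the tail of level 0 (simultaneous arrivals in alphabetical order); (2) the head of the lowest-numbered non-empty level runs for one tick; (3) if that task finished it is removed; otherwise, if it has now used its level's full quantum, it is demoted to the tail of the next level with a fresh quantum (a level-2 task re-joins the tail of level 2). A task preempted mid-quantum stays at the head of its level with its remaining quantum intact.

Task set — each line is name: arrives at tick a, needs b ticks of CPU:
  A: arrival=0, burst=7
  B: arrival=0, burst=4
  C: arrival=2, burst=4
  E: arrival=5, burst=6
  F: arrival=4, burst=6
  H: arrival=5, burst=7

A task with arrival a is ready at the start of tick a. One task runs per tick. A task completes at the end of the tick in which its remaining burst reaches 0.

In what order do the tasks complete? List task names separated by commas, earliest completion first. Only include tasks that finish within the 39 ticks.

completion order = B, C, A, F, E, H

t=0: L0/L1/L2 = AB/-/- → run A
t=1: L0/L1/L2 = AB/-/- → run A
t=2: L0/L1/L2 = ABC/-/- → run A
t=3: L0/L1/L2 = ABC/-/- → run A
t=4: L0/L1/L2 = BCF/A/- → run B
t=5: L0/L1/L2 = BCFEH/A/- → run B
t=6: L0/L1/L2 = BCFEH/A/- → run B
t=7: L0/L1/L2 = BCFEH/A/- → run B
t=8: L0/L1/L2 = CFEH/A/- → run C
t=9: L0/L1/L2 = CFEH/A/- → run C
t=10: L0/L1/L2 = CFEH/A/- → run C
t=11: L0/L1/L2 = CFEH/A/- → run C
t=12: L0/L1/L2 = FEH/A/- → run F
t=13: L0/L1/L2 = FEH/A/- → run F
t=14: L0/L1/L2 = FEH/A/- → run F
t=15: L0/L1/L2 = FEH/A/- → run F
t=16: L0/L1/L2 = EH/AF/- → run E
t=17: L0/L1/L2 = EH/AF/- → run E
t=18: L0/L1/L2 = EH/AF/- → run E
t=19: L0/L1/L2 = EH/AF/- → run E
t=20: L0/L1/L2 = H/AFE/- → run H
t=21: L0/L1/L2 = H/AFE/- → run H
t=22: L0/L1/L2 = H/AFE/- → run H
t=23: L0/L1/L2 = H/AFE/- → run H
t=24: L0/L1/L2 = -/AFEH/- → run A
t=25: L0/L1/L2 = -/AFEH/- → run A
t=26: L0/L1/L2 = -/AFEH/- → run A
t=27: L0/L1/L2 = -/FEH/- → run F
t=28: L0/L1/L2 = -/FEH/- → run F
t=29: L0/L1/L2 = -/EH/- → run E
t=30: L0/L1/L2 = -/EH/- → run E
t=31: L0/L1/L2 = -/H/- → run H
t=32: L0/L1/L2 = -/H/- → run H
t=33: L0/L1/L2 = -/H/- → run H
t=34: (idle)
t=35: (idle)
t=36: (idle)
t=37: (idle)
t=38: (idle)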